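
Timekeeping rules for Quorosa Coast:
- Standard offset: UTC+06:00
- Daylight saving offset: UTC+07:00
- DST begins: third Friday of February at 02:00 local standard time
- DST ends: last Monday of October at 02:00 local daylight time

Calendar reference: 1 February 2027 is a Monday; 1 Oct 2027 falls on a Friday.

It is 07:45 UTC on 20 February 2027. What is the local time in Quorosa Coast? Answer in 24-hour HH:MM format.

1 February 2027 is a Monday, so the first Friday is February 5 and the third is February 19.
1 October 2027 is a Friday, so Mondays fall on 4, 11, 18, 25; the last is October 25.
At the standard offset (UTC+06:00), 07:45 UTC + 6h = 13:45 Quorosa Coast standard time.
The standard-time date in Quorosa Coast, 20 February 2027, lies within the daylight-saving period (19 February – 25 October), so Quorosa Coast is on daylight time, UTC+07:00.
07:45 UTC + 7h = 14:45 local.

14:45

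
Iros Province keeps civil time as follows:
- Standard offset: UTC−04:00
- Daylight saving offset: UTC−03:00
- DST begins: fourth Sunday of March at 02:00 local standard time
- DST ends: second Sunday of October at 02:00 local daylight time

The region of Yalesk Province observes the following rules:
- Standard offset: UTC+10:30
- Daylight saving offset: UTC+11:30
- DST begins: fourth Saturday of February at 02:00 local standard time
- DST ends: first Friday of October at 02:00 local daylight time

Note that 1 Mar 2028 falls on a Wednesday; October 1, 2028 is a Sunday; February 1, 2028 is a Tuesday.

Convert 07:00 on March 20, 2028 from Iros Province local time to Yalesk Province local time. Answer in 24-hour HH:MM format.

1 March 2028 is a Wednesday, so the first Sunday is March 5 and the fourth is March 26.
1 October 2028 is a Sunday, so the first Sunday is October 1 and the second is October 8.
March 20, 2028 is outside the daylight-saving period (26 March – 8 October), so Iros Province is on standard time, UTC−04:00.
07:00 Iros Province + 4h = 11:00 UTC.
1 February 2028 is a Tuesday, so the first Saturday is February 5 and the fourth is February 26.
1 October 2028 is a Sunday, so the first Friday is October 6.
At the standard offset (UTC+10:30), 11:00 UTC + 10h30m = 21:30 Yalesk Province standard time.
Daylight saving runs 26 February – 6 October; the standard-time date in Yalesk Province, March 20, 2028, is inside that window, so Yalesk Province is at UTC+11:30.
11:00 UTC + 11h30m = 22:30 Yalesk Province.

22:30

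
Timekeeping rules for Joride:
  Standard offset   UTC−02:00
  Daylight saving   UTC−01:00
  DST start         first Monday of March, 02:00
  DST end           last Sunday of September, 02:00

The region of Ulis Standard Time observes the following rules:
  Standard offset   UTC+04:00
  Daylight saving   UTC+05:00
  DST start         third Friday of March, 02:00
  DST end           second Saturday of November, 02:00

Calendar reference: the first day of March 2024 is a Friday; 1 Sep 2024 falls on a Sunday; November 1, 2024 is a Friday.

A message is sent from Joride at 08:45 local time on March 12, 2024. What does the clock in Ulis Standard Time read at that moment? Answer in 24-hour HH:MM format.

1 March 2024 is a Friday, so the first Monday is March 4.
1 September 2024 is a Sunday, so Sundays fall on 1, 8, 15, 22, 29; the last is September 29.
March 12, 2024 falls between 4 March and 29 September, so daylight saving is in effect and Joride is at UTC−01:00.
08:45 Joride + 1h = 09:45 UTC.
1 March 2024 is a Friday, so the first Friday is March 1 and the third is March 15.
1 November 2024 is a Friday, so the first Saturday is November 2 and the second is November 9.
At the standard offset (UTC+04:00), 09:45 UTC + 4h = 13:45 Ulis Standard Time standard time.
The standard-time date in Ulis Standard Time, March 12, 2024, does not fall between 15 March and 9 November, so daylight saving is not in effect and Ulis Standard Time is at UTC+04:00.
09:45 UTC + 4h = 13:45 Ulis Standard Time.

13:45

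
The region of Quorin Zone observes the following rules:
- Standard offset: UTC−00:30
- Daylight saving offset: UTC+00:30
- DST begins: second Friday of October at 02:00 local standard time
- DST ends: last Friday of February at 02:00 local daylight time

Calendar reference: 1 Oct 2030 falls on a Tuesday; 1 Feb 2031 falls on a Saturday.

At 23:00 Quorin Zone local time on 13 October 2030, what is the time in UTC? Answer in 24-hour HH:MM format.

1 October 2030 is a Tuesday, so the first Friday is October 4 and the second is October 11.
1 February 2031 is a Saturday, so Fridays fall on 7, 14, 21, 28; the last is February 28.
13 October 2030 lies within the daylight-saving period (11 October 2030 – 28 February 2031), so Quorin Zone is on daylight time, UTC+00:30.
23:00 local − 0h30m = 22:30 UTC.

22:30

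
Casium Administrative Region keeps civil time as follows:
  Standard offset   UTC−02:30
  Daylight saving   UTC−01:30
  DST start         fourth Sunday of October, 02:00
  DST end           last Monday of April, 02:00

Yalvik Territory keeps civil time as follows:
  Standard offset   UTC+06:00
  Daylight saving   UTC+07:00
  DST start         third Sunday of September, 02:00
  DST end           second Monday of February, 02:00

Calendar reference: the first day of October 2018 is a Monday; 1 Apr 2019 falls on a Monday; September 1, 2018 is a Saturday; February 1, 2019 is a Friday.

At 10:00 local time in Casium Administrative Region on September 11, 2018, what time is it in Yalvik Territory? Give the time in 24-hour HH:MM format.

1 October 2018 is a Monday, so the first Sunday is October 7 and the fourth is October 28.
1 April 2019 is a Monday, so Mondays fall on 1, 8, 15, 22, 29; the last is April 29.
September 11, 2018 does not fall between 28 October 2018 and 29 April 2019, so daylight saving is not in effect and Casium Administrative Region is at UTC−02:30.
10:00 Casium Administrative Region + 2h30m = 12:30 UTC.
1 September 2018 is a Saturday, so the first Sunday is September 2 and the third is September 16.
1 February 2019 is a Friday, so the first Monday is February 4 and the second is February 11.
At the standard offset (UTC+06:00), 12:30 UTC + 6h = 18:30 Yalvik Territory standard time.
Daylight saving runs 16 September 2018 – 11 February 2019; the standard-time date in Yalvik Territory, September 11, 2018, is outside that window, so Yalvik Territory is on standard time at UTC+06:00.
12:30 UTC + 6h = 18:30 Yalvik Territory.

18:30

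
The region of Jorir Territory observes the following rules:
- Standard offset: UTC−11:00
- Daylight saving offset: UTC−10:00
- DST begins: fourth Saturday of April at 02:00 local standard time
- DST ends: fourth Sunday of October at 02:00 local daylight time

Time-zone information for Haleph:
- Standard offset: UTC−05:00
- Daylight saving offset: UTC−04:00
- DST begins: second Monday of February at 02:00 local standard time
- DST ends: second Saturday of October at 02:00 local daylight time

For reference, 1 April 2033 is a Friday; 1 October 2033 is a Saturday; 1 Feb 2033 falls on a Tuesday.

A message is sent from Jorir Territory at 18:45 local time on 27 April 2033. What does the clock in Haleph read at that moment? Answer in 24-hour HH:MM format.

1 April 2033 is a Friday, so the first Saturday is April 2 and the fourth is April 23.
1 October 2033 is a Saturday, so the first Sunday is October 2 and the fourth is October 23.
Daylight saving runs 23 April – 23 October; 27 April 2033 is inside that window, so Jorir Territory is at UTC−10:00.
18:45 Jorir Territory + 10h = 04:45 UTC (rolling into the next day, 28 April 2033).
1 February 2033 is a Tuesday, so the first Monday is February 7 and the second is February 14.
1 October 2033 is a Saturday, so the first Saturday is October 1 and the second is October 8.
At the standard offset (UTC−05:00), 04:45 UTC − 5h = 23:45 Haleph standard time (rolling into the previous day, 27 April 2033).
The standard-time date in Haleph, 27 April 2033, lies within the daylight-saving period (14 February – 8 October), so Haleph is on daylight time, UTC−04:00.
04:45 UTC − 4h = 00:45 Haleph.

00:45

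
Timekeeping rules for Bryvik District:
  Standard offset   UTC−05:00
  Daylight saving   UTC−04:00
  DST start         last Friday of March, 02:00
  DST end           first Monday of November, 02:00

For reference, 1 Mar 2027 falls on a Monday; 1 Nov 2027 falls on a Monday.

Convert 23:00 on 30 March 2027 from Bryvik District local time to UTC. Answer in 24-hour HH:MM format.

1 March 2027 is a Monday, so Fridays fall on 5, 12, 19, 26; the last is March 26.
1 November 2027 is a Monday, so the first Monday is November 1.
Daylight saving runs 26 March – 1 November; 30 March 2027 is inside that window, so Bryvik District is at UTC−04:00.
23:00 local + 4h = 03:00 UTC (rolling into the next day, 31 March 2027).

03:00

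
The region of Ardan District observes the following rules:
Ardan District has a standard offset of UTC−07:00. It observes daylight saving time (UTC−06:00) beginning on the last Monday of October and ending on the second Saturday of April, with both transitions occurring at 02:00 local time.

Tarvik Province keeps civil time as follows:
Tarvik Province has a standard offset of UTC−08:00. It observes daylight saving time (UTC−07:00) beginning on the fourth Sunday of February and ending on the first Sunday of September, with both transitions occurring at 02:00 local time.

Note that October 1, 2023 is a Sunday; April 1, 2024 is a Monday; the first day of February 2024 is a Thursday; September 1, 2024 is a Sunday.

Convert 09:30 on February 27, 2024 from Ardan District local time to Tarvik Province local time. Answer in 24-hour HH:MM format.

1 October 2023 is a Sunday, so Mondays fall on 2, 9, 16, 23, 30; the last is October 30.
1 April 2024 is a Monday, so the first Saturday is April 6 and the second is April 13.
Daylight saving runs 30 October 2023 – 13 April 2024; February 27, 2024 is inside that window, so Ardan District is at UTC−06:00.
09:30 Ardan District + 6h = 15:30 UTC.
1 February 2024 is a Thursday, so the first Sunday is February 4 and the fourth is February 25.
1 September 2024 is a Sunday, so the first Sunday is September 1.
At the standard offset (UTC−08:00), 15:30 UTC − 8h = 07:30 Tarvik Province standard time.
Daylight saving runs 25 February – 1 September; the standard-time date in Tarvik Province, February 27, 2024, is inside that window, so Tarvik Province is at UTC−07:00.
15:30 UTC − 7h = 08:30 Tarvik Province.

08:30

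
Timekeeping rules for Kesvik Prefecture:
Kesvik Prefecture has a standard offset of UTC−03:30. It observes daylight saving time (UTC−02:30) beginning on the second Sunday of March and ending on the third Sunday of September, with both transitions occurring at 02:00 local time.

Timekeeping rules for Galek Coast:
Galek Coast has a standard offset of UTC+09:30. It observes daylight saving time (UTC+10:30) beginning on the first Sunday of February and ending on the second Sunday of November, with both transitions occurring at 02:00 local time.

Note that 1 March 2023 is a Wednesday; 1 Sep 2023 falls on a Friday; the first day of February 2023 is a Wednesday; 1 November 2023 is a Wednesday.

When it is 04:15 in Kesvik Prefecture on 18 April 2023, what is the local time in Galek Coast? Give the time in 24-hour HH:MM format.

1 March 2023 is a Wednesday, so the first Sunday is March 5 and the second is March 12.
1 September 2023 is a Friday, so the first Sunday is September 3 and the third is September 17.
18 April 2023 lies within the daylight-saving period (12 March – 17 September), so Kesvik Prefecture is on daylight time, UTC−02:30.
04:15 Kesvik Prefecture + 2h30m = 06:45 UTC.
1 February 2023 is a Wednesday, so the first Sunday is February 5.
1 November 2023 is a Wednesday, so the first Sunday is November 5 and the second is November 12.
At the standard offset (UTC+09:30), 06:45 UTC + 9h30m = 16:15 Galek Coast standard time.
The standard-time date in Galek Coast, 18 April 2023, falls between 5 February and 12 November, so daylight saving is in effect and Galek Coast is at UTC+10:30.
06:45 UTC + 10h30m = 17:15 Galek Coast.

17:15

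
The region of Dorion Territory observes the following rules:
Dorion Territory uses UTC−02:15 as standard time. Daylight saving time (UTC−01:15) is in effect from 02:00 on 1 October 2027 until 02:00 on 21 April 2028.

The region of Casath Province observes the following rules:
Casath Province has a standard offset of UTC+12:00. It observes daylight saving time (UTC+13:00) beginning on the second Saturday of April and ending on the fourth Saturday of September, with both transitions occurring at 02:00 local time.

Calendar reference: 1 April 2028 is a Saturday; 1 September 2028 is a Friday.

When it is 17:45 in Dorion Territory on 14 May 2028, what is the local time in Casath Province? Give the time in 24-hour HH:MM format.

Daylight saving runs 1 October 2027 – 21 April 2028; 14 May 2028 is outside that window, so Dorion Territory is on standard time at UTC−02:15.
17:45 Dorion Territory + 2h15m = 20:00 UTC.
1 April 2028 is a Saturday, so the first Saturday is April 1 and the second is April 8.
1 September 2028 is a Friday, so the first Saturday is September 2 and the fourth is September 23.
At the standard offset (UTC+12:00), 20:00 UTC + 12h = 08:00 Casath Province standard time (rolling into the next day, 15 May 2028).
Daylight saving runs 8 April – 23 September; the standard-time date in Casath Province, 15 May 2028, is inside that window, so Casath Province is at UTC+13:00.
20:00 UTC + 13h = 09:00 Casath Province (rolling into the next day, 15 May 2028).

09:00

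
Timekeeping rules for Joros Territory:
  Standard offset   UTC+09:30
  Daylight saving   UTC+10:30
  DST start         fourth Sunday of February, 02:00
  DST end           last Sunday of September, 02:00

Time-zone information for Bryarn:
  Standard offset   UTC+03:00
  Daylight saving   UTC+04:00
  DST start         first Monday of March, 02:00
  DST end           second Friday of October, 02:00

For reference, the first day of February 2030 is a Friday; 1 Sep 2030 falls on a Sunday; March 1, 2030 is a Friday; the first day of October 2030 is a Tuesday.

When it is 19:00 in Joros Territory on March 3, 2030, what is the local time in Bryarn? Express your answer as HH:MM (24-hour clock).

11:30

1 February 2030 is a Friday, so the first Sunday is February 3 and the fourth is February 24.
1 September 2030 is a Sunday, so Sundays fall on 1, 8, 15, 22, 29; the last is September 29.
Daylight saving runs 24 February – 29 September; March 3, 2030 is inside that window, so Joros Territory is at UTC+10:30.
19:00 Joros Territory − 10h30m = 08:30 UTC.
1 March 2030 is a Friday, so the first Monday is March 4.
1 October 2030 is a Tuesday, so the first Friday is October 4 and the second is October 11.
At the standard offset (UTC+03:00), 08:30 UTC + 3h = 11:30 Bryarn standard time.
The standard-time date in Bryarn, March 3, 2030, does not fall between 4 March and 11 October, so daylight saving is not in effect and Bryarn is at UTC+03:00.
08:30 UTC + 3h = 11:30 Bryarn.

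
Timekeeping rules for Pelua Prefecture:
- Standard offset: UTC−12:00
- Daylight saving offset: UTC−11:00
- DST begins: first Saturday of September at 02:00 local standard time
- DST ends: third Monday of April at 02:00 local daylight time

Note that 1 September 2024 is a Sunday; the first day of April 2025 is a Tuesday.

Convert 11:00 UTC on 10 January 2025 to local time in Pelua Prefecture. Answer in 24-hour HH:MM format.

00:00

1 September 2024 is a Sunday, so the first Saturday is September 7.
1 April 2025 is a Tuesday, so the first Monday is April 7 and the third is April 21.
At the standard offset (UTC−12:00), 11:00 UTC − 12h = 23:00 Pelua Prefecture standard time (rolling into the previous day, 9 January 2025).
The standard-time date in Pelua Prefecture, 9 January 2025, lies within the daylight-saving period (7 September 2024 – 21 April 2025), so Pelua Prefecture is on daylight time, UTC−11:00.
11:00 UTC − 11h = 00:00 local.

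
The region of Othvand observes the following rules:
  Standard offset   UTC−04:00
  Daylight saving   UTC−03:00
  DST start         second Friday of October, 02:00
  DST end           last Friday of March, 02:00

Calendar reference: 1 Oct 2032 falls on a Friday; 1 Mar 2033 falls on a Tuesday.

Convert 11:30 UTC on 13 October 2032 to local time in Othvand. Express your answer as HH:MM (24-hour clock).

08:30

1 October 2032 is a Friday, so the first Friday is October 1 and the second is October 8.
1 March 2033 is a Tuesday, so Fridays fall on 4, 11, 18, 25; the last is March 25.
At the standard offset (UTC−04:00), 11:30 UTC − 4h = 07:30 Othvand standard time.
Daylight saving runs 8 October 2032 – 25 March 2033; the standard-time date in Othvand, 13 October 2032, is inside that window, so Othvand is at UTC−03:00.
11:30 UTC − 3h = 08:30 local.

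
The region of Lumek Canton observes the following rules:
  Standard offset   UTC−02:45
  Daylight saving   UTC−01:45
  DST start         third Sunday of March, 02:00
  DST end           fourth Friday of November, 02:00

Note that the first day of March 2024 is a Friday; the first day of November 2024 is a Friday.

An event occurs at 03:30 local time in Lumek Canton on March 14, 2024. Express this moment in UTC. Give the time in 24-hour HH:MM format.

06:15

1 March 2024 is a Friday, so the first Sunday is March 3 and the third is March 17.
1 November 2024 is a Friday, so the first Friday is November 1 and the fourth is November 22.
March 14, 2024 does not fall between 17 March and 22 November, so daylight saving is not in effect and Lumek Canton is at UTC−02:45.
03:30 local + 2h45m = 06:15 UTC.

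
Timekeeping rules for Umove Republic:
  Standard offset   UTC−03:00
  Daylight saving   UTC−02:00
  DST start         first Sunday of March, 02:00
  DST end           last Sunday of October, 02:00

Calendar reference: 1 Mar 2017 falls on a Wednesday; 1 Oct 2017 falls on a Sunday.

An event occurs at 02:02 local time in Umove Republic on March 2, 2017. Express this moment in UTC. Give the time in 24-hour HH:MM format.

1 March 2017 is a Wednesday, so the first Sunday is March 5.
1 October 2017 is a Sunday, so Sundays fall on 1, 8, 15, 22, 29; the last is October 29.
Daylight saving runs 5 March – 29 October; March 2, 2017 is outside that window, so Umove Republic is on standard time at UTC−03:00.
02:02 local + 3h = 05:02 UTC.

05:02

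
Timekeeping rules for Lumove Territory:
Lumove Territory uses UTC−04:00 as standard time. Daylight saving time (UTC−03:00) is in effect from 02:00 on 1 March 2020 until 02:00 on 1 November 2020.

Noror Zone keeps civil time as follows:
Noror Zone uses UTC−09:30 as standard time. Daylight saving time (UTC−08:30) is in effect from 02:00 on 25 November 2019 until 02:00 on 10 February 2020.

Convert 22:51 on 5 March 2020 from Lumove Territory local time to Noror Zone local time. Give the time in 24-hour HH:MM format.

16:21

5 March 2020 falls between 1 March and 1 November, so daylight saving is in effect and Lumove Territory is at UTC−03:00.
22:51 Lumove Territory + 3h = 01:51 UTC (rolling into the next day, 6 March 2020).
At the standard offset (UTC−09:30), 01:51 UTC − 9h30m = 16:21 Noror Zone standard time (rolling into the previous day, 5 March 2020).
Daylight saving runs 25 November 2019 – 10 February 2020; the standard-time date in Noror Zone, 5 March 2020, is outside that window, so Noror Zone is on standard time at UTC−09:30.
01:51 UTC − 9h30m = 16:21 Noror Zone (rolling into the previous day, 5 March 2020).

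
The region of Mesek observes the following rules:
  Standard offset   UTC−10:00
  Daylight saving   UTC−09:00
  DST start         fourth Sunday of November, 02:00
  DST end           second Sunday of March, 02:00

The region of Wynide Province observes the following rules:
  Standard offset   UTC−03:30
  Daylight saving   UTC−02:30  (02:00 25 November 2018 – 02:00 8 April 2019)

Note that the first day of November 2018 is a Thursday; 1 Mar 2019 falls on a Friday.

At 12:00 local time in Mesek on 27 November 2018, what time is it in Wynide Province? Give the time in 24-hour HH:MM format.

18:30

1 November 2018 is a Thursday, so the first Sunday is November 4 and the fourth is November 25.
1 March 2019 is a Friday, so the first Sunday is March 3 and the second is March 10.
Daylight saving runs 25 November 2018 – 10 March 2019; 27 November 2018 is inside that window, so Mesek is at UTC−09:00.
12:00 Mesek + 9h = 21:00 UTC.
At the standard offset (UTC−03:30), 21:00 UTC − 3h30m = 17:30 Wynide Province standard time.
The standard-time date in Wynide Province, 27 November 2018, falls between 25 November 2018 and 8 April 2019, so daylight saving is in effect and Wynide Province is at UTC−02:30.
21:00 UTC − 2h30m = 18:30 Wynide Province.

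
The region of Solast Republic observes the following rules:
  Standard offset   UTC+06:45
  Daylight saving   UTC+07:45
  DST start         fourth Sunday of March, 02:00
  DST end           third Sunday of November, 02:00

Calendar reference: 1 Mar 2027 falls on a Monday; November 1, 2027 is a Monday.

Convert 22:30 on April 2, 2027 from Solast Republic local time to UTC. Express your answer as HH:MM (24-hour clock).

1 March 2027 is a Monday, so the first Sunday is March 7 and the fourth is March 28.
1 November 2027 is a Monday, so the first Sunday is November 7 and the third is November 21.
April 2, 2027 lies within the daylight-saving period (28 March – 21 November), so Solast Republic is on daylight time, UTC+07:45.
22:30 local − 7h45m = 14:45 UTC.

14:45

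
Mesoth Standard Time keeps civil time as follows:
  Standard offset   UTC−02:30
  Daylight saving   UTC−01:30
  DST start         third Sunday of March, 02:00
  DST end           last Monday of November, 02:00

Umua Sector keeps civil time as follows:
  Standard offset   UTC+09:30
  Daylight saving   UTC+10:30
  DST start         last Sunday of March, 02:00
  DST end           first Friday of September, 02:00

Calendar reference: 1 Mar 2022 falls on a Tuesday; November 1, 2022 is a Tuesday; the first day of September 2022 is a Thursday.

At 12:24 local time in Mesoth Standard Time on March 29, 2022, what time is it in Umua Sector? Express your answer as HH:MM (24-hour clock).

00:24

1 March 2022 is a Tuesday, so the first Sunday is March 6 and the third is March 20.
1 November 2022 is a Tuesday, so Mondays fall on 7, 14, 21, 28; the last is November 28.
March 29, 2022 lies within the daylight-saving period (20 March – 28 November), so Mesoth Standard Time is on daylight time, UTC−01:30.
12:24 Mesoth Standard Time + 1h30m = 13:54 UTC.
1 March 2022 is a Tuesday, so Sundays fall on 6, 13, 20, 27; the last is March 27.
1 September 2022 is a Thursday, so the first Friday is September 2.
At the standard offset (UTC+09:30), 13:54 UTC + 9h30m = 23:24 Umua Sector standard time.
The standard-time date in Umua Sector, March 29, 2022, falls between 27 March and 2 September, so daylight saving is in effect and Umua Sector is at UTC+10:30.
13:54 UTC + 10h30m = 00:24 Umua Sector (rolling into the next day, 30 March 2022).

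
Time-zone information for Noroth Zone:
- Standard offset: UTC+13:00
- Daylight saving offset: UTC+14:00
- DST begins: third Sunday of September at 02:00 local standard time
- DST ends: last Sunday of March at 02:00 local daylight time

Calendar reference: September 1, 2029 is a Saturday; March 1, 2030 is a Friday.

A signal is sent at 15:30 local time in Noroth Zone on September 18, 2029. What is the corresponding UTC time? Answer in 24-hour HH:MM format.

01:30

1 September 2029 is a Saturday, so the first Sunday is September 2 and the third is September 16.
1 March 2030 is a Friday, so Sundays fall on 3, 10, 17, 24, 31; the last is March 31.
September 18, 2029 lies within the daylight-saving period (16 September 2029 – 31 March 2030), so Noroth Zone is on daylight time, UTC+14:00.
15:30 local − 14h = 01:30 UTC.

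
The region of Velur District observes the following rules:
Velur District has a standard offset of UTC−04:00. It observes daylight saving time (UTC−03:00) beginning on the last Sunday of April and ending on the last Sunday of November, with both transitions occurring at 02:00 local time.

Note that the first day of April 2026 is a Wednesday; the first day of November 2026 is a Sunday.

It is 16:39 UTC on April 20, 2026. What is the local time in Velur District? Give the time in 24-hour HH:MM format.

1 April 2026 is a Wednesday, so Sundays fall on 5, 12, 19, 26; the last is April 26.
1 November 2026 is a Sunday, so Sundays fall on 1, 8, 15, 22, 29; the last is November 29.
At the standard offset (UTC−04:00), 16:39 UTC − 4h = 12:39 Velur District standard time.
Daylight saving runs 26 April – 29 November; the standard-time date in Velur District, April 20, 2026, is outside that window, so Velur District is on standard time at UTC−04:00.
16:39 UTC − 4h = 12:39 local.

12:39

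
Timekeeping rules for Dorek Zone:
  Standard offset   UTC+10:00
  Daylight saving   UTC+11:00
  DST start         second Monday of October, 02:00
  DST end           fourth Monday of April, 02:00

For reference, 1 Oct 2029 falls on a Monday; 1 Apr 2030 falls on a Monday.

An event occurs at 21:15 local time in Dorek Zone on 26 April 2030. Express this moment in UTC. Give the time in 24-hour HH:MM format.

1 October 2029 is a Monday, so the first Monday is October 1 and the second is October 8.
1 April 2030 is a Monday, so the first Monday is April 1 and the fourth is April 22.
Daylight saving runs 8 October 2029 – 22 April 2030; 26 April 2030 is outside that window, so Dorek Zone is on standard time at UTC+10:00.
21:15 local − 10h = 11:15 UTC.

11:15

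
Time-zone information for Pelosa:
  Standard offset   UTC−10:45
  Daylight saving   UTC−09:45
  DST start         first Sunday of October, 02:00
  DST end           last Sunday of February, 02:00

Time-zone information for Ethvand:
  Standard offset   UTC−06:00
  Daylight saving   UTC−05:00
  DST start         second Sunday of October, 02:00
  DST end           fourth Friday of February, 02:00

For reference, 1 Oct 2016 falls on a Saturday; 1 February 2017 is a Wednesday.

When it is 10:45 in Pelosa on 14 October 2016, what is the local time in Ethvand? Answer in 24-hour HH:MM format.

15:30

1 October 2016 is a Saturday, so the first Sunday is October 2.
1 February 2017 is a Wednesday, so Sundays fall on 5, 12, 19, 26; the last is February 26.
Daylight saving runs 2 October 2016 – 26 February 2017; 14 October 2016 is inside that window, so Pelosa is at UTC−09:45.
10:45 Pelosa + 9h45m = 20:30 UTC.
1 October 2016 is a Saturday, so the first Sunday is October 2 and the second is October 9.
1 February 2017 is a Wednesday, so the first Friday is February 3 and the fourth is February 24.
At the standard offset (UTC−06:00), 20:30 UTC − 6h = 14:30 Ethvand standard time.
The standard-time date in Ethvand, 14 October 2016, falls between 9 October 2016 and 24 February 2017, so daylight saving is in effect and Ethvand is at UTC−05:00.
20:30 UTC − 5h = 15:30 Ethvand.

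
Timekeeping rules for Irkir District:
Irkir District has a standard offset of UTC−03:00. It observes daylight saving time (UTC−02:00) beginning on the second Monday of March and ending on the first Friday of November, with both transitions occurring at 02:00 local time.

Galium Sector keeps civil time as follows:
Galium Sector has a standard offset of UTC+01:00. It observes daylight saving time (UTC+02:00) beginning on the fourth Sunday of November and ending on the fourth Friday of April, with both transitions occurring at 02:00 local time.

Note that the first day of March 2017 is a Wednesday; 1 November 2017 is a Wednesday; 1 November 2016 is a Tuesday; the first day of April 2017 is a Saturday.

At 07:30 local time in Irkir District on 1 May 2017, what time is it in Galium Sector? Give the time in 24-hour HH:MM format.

10:30

1 March 2017 is a Wednesday, so the first Monday is March 6 and the second is March 13.
1 November 2017 is a Wednesday, so the first Friday is November 3.
Daylight saving runs 13 March – 3 November; 1 May 2017 is inside that window, so Irkir District is at UTC−02:00.
07:30 Irkir District + 2h = 09:30 UTC.
1 November 2016 is a Tuesday, so the first Sunday is November 6 and the fourth is November 27.
1 April 2017 is a Saturday, so the first Friday is April 7 and the fourth is April 28.
At the standard offset (UTC+01:00), 09:30 UTC + 1h = 10:30 Galium Sector standard time.
The standard-time date in Galium Sector, 1 May 2017, does not fall between 27 November 2016 and 28 April 2017, so daylight saving is not in effect and Galium Sector is at UTC+01:00.
09:30 UTC + 1h = 10:30 Galium Sector.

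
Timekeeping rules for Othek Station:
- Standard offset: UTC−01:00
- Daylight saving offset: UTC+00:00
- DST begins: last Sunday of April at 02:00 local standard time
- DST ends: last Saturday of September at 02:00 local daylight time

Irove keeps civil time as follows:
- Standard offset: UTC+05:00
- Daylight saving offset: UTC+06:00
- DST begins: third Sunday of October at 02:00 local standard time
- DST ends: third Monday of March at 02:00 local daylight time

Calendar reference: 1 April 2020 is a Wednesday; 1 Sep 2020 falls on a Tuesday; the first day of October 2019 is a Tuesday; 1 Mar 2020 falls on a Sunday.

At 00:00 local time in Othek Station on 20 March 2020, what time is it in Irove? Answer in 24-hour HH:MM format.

06:00

1 April 2020 is a Wednesday, so Sundays fall on 5, 12, 19, 26; the last is April 26.
1 September 2020 is a Tuesday, so Saturdays fall on 5, 12, 19, 26; the last is September 26.
Daylight saving runs 26 April – 26 September; 20 March 2020 is outside that window, so Othek Station is on standard time at UTC−01:00.
00:00 Othek Station + 1h = 01:00 UTC.
1 October 2019 is a Tuesday, so the first Sunday is October 6 and the third is October 20.
1 March 2020 is a Sunday, so the first Monday is March 2 and the third is March 16.
At the standard offset (UTC+05:00), 01:00 UTC + 5h = 06:00 Irove standard time.
The standard-time date in Irove, 20 March 2020, is outside the daylight-saving period (20 October 2019 – 16 March 2020), so Irove is on standard time, UTC+05:00.
01:00 UTC + 5h = 06:00 Irove.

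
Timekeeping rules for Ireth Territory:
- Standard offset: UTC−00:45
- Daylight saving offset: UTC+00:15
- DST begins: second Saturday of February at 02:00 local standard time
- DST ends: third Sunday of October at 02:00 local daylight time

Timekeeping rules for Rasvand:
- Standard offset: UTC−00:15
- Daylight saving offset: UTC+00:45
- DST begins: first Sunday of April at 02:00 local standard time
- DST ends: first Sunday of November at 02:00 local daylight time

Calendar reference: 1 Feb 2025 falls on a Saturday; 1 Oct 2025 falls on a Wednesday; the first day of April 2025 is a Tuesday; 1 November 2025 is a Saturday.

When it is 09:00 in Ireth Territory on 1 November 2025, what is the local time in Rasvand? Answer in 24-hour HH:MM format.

10:30

1 February 2025 is a Saturday, so the first Saturday is February 1 and the second is February 8.
1 October 2025 is a Wednesday, so the first Sunday is October 5 and the third is October 19.
1 November 2025 does not fall between 8 February and 19 October, so daylight saving is not in effect and Ireth Territory is at UTC−00:45.
09:00 Ireth Territory + 0h45m = 09:45 UTC.
1 April 2025 is a Tuesday, so the first Sunday is April 6.
1 November 2025 is a Saturday, so the first Sunday is November 2.
At the standard offset (UTC−00:15), 09:45 UTC − 0h15m = 09:30 Rasvand standard time.
The standard-time date in Rasvand, 1 November 2025, lies within the daylight-saving period (6 April – 2 November), so Rasvand is on daylight time, UTC+00:45.
09:45 UTC + 0h45m = 10:30 Rasvand.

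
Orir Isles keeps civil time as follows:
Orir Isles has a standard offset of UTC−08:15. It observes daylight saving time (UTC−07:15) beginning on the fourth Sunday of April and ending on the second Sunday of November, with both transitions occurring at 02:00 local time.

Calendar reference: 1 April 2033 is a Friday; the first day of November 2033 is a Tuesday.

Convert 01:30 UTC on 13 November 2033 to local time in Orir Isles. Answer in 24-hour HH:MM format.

18:15

1 April 2033 is a Friday, so the first Sunday is April 3 and the fourth is April 24.
1 November 2033 is a Tuesday, so the first Sunday is November 6 and the second is November 13.
At the standard offset (UTC−08:15), 01:30 UTC − 8h15m = 17:15 Orir Isles standard time (rolling into the previous day, 12 November 2033).
The standard-time date in Orir Isles, 12 November 2033, lies within the daylight-saving period (24 April – 13 November), so Orir Isles is on daylight time, UTC−07:15.
01:30 UTC − 7h15m = 18:15 local (rolling into the previous day, 12 November 2033).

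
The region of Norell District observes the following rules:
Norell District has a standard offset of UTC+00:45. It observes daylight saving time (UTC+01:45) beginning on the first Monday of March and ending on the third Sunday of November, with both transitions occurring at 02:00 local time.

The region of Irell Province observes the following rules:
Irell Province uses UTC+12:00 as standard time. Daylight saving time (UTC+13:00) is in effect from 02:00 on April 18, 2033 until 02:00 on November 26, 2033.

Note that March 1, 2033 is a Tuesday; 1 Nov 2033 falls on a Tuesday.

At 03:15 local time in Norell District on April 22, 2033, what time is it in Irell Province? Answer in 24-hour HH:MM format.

14:30

1 March 2033 is a Tuesday, so the first Monday is March 7.
1 November 2033 is a Tuesday, so the first Sunday is November 6 and the third is November 20.
April 22, 2033 lies within the daylight-saving period (7 March – 20 November), so Norell District is on daylight time, UTC+01:45.
03:15 Norell District − 1h45m = 01:30 UTC.
At the standard offset (UTC+12:00), 01:30 UTC + 12h = 13:30 Irell Province standard time.
Daylight saving runs 18 April – 26 November; the standard-time date in Irell Province, April 22, 2033, is inside that window, so Irell Province is at UTC+13:00.
01:30 UTC + 13h = 14:30 Irell Province.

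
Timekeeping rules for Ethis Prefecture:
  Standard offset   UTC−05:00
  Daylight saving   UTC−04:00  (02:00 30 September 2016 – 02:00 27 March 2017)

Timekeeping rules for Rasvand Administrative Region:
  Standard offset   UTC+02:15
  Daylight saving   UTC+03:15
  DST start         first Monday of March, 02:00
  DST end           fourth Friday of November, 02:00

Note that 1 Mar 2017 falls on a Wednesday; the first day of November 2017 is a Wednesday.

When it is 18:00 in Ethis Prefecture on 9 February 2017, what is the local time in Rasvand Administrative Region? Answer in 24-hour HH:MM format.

00:15

Daylight saving runs 30 September 2016 – 27 March 2017; 9 February 2017 is inside that window, so Ethis Prefecture is at UTC−04:00.
18:00 Ethis Prefecture + 4h = 22:00 UTC.
1 March 2017 is a Wednesday, so the first Monday is March 6.
1 November 2017 is a Wednesday, so the first Friday is November 3 and the fourth is November 24.
At the standard offset (UTC+02:15), 22:00 UTC + 2h15m = 00:15 Rasvand Administrative Region standard time (rolling into the next day, 10 February 2017).
Daylight saving runs 6 March – 24 November; the standard-time date in Rasvand Administrative Region, 10 February 2017, is outside that window, so Rasvand Administrative Region is on standard time at UTC+02:15.
22:00 UTC + 2h15m = 00:15 Rasvand Administrative Region (rolling into the next day, 10 February 2017).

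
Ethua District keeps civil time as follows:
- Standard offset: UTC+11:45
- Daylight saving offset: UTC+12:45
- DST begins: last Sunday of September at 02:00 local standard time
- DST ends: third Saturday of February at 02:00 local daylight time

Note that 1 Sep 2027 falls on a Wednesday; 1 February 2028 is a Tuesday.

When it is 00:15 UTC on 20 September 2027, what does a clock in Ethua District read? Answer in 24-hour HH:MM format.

12:00

1 September 2027 is a Wednesday, so Sundays fall on 5, 12, 19, 26; the last is September 26.
1 February 2028 is a Tuesday, so the first Saturday is February 5 and the third is February 19.
At the standard offset (UTC+11:45), 00:15 UTC + 11h45m = 12:00 Ethua District standard time.
Daylight saving runs 26 September 2027 – 19 February 2028; the standard-time date in Ethua District, 20 September 2027, is outside that window, so Ethua District is on standard time at UTC+11:45.
00:15 UTC + 11h45m = 12:00 local.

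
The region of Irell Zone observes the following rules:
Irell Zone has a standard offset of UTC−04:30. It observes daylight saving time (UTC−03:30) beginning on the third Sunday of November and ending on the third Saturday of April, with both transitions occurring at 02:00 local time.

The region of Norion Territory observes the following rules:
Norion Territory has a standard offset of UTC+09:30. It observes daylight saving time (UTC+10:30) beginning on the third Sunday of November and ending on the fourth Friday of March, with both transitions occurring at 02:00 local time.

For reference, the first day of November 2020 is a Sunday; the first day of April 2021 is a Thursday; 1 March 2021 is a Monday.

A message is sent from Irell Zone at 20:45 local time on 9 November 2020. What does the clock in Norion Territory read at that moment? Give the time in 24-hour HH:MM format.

10:45

1 November 2020 is a Sunday, so the first Sunday is November 1 and the third is November 15.
1 April 2021 is a Thursday, so the first Saturday is April 3 and the third is April 17.
9 November 2020 is outside the daylight-saving period (15 November 2020 – 17 April 2021), so Irell Zone is on standard time, UTC−04:30.
20:45 Irell Zone + 4h30m = 01:15 UTC (rolling into the next day, 10 November 2020).
1 November 2020 is a Sunday, so the first Sunday is November 1 and the third is November 15.
1 March 2021 is a Monday, so the first Friday is March 5 and the fourth is March 26.
At the standard offset (UTC+09:30), 01:15 UTC + 9h30m = 10:45 Norion Territory standard time.
Daylight saving runs 15 November 2020 – 26 March 2021; the standard-time date in Norion Territory, 10 November 2020, is outside that window, so Norion Territory is on standard time at UTC+09:30.
01:15 UTC + 9h30m = 10:45 Norion Territory.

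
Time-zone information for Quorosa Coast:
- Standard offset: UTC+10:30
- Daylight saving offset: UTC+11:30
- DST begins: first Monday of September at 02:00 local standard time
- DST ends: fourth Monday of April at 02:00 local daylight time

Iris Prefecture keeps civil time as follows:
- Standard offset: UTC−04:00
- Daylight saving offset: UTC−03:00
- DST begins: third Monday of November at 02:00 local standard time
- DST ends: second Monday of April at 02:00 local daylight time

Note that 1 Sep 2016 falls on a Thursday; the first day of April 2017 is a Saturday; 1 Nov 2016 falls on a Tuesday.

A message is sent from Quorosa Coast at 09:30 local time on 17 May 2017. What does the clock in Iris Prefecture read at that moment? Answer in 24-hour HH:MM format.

1 September 2016 is a Thursday, so the first Monday is September 5.
1 April 2017 is a Saturday, so the first Monday is April 3 and the fourth is April 24.
17 May 2017 is outside the daylight-saving period (5 September 2016 – 24 April 2017), so Quorosa Coast is on standard time, UTC+10:30.
09:30 Quorosa Coast − 10h30m = 23:00 UTC (rolling into the previous day, 16 May 2017).
1 November 2016 is a Tuesday, so the first Monday is November 7 and the third is November 21.
1 April 2017 is a Saturday, so the first Monday is April 3 and the second is April 10.
At the standard offset (UTC−04:00), 23:00 UTC − 4h = 19:00 Iris Prefecture standard time.
The standard-time date in Iris Prefecture, 16 May 2017, is outside the daylight-saving period (21 November 2016 – 10 April 2017), so Iris Prefecture is on standard time, UTC−04:00.
23:00 UTC − 4h = 19:00 Iris Prefecture.

19:00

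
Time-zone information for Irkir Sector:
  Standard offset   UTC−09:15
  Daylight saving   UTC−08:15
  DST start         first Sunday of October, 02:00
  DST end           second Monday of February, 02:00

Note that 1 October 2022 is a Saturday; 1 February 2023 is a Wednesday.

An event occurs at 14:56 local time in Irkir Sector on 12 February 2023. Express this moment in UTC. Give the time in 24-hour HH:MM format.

23:11

1 October 2022 is a Saturday, so the first Sunday is October 2.
1 February 2023 is a Wednesday, so the first Monday is February 6 and the second is February 13.
12 February 2023 falls between 2 October 2022 and 13 February 2023, so daylight saving is in effect and Irkir Sector is at UTC−08:15.
14:56 local + 8h15m = 23:11 UTC.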